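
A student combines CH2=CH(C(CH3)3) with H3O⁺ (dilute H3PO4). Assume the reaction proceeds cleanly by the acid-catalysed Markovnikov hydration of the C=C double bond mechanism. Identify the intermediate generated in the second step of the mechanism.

Step 1: Electrophilic addition begins with the π(C=C) electrons forming a bond to the proton of H3O⁺. Following Markovnikov's rule, the resulting cation is secondary. H2O is released.
Step 2: Carbocation rearrangement: a 1,2-methyl shift from the adjacent tert-butyl carbon converts the initially-formed secondary cation into the more stable tertiary cation.
After step 2 the species present is a tertiary carbocation.

tertiary carbocation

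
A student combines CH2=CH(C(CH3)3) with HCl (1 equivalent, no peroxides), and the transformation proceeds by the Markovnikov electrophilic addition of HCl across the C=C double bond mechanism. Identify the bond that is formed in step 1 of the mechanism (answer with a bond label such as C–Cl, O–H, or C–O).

C–H

Step 1: Protonation of the alkene by HCl: the π bond acts as the nucleophile and picks up H⁺, giving the more stable (Markovnikov) secondary carbocation. The H–Cl bond breaks heterolytically, releasing Cl⁻.
The bond formed in this step is the C–H bond.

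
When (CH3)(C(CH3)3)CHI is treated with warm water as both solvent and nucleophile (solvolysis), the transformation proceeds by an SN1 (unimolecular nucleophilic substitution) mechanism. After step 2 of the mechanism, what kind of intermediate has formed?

Step 1: Rate-determining heterolysis of the C–I bond gives I⁻ and a secondary carbocation.
Step 2: A 1,2-methyl shift from the adjacent tert-butyl carbon moves the positive charge from the secondary centre to an adjacent carbon, generating a more stable tertiary carbocation.
After step 2 the species present is a tertiary carbocation.

tertiary carbocation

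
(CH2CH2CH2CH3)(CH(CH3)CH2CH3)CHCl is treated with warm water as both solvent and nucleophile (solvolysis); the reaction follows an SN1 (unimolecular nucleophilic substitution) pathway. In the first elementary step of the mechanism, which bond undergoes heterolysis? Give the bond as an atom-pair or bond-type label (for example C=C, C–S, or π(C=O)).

C–Cl

Step 1: Rate-determining heterolysis of the C–Cl bond gives Cl⁻ and a secondary carbocation.
The bond broken in this step is the C–Cl bond.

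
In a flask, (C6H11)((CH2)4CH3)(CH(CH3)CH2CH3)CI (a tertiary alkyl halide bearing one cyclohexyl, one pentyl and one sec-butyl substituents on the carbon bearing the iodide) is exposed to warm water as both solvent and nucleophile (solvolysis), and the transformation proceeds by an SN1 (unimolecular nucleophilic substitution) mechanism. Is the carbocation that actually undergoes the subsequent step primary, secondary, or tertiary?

tertiary

Step 1: The C–I bond breaks with both electrons going to the iodide; I⁻ leaves and a tertiary carbocation remains.
No single 1,2-shift to an adjacent carbon would give a more-substituted cation, so no rearrangement occurs.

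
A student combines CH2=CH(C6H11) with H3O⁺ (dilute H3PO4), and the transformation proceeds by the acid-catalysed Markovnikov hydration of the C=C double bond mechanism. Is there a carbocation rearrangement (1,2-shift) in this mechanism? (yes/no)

The first-formed carbocation is secondary.
The adjacent cyclohexyl carbon already bears 2 other carbon substituents and has a hydrogen to migrate; after a 1,2-hydride shift from that carbon the positive charge sits on a tertiary centre.
Tertiary is more stable than secondary, so the shift occurs.

yes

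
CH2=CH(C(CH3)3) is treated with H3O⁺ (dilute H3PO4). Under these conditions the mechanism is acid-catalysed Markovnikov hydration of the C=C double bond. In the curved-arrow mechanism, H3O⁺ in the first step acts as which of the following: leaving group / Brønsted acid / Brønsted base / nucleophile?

Brønsted acid

Step 1: Protonation of the alkene by H3O⁺: the π bond acts as the nucleophile and picks up H⁺, giving the more stable (Markovnikov) secondary carbocation. H2O is released.
H3O⁺ in the first step donates a proton in a proton-transfer step — a Brønsted acid.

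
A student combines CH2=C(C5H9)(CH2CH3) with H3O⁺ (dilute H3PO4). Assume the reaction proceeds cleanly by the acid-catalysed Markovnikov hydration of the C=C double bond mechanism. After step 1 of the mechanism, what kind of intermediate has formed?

Step 1: Protonation of the alkene by H3O⁺: the π bond acts as the nucleophile and picks up H⁺, giving the more stable (Markovnikov) tertiary carbocation. H2O is released.
After step 1 the species present is a tertiary carbocation.

tertiary carbocation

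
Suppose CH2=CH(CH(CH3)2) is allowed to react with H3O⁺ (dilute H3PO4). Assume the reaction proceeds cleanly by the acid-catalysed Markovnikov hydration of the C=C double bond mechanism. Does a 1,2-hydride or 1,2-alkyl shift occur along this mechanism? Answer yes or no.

The first-formed carbocation is secondary.
The adjacent isopropyl carbon already bears 2 other carbon substituents and has a hydrogen to migrate; after a 1,2-hydride shift from that carbon the positive charge sits on a tertiary centre.
Tertiary is more stable than secondary, so the shift occurs.

yes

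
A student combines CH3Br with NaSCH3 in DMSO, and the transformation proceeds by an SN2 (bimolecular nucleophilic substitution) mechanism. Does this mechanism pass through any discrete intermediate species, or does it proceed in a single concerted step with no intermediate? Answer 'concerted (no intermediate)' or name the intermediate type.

concerted (no intermediate)

Backside attack by CH3S⁻ on the carbon bearing the bromide: the new C–S bond forms as the C–Br bond breaks, with Walden inversion at carbon.
All bond changes occur in one transition state; no discrete intermediate is formed.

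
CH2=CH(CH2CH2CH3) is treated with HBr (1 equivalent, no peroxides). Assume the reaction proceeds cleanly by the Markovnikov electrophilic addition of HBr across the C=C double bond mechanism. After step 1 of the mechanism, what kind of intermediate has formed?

Step 1: Protonation of the alkene by HBr: the π bond acts as the nucleophile and picks up H⁺, giving the more stable (Markovnikov) secondary carbocation. The H–Br bond breaks heterolytically, releasing Br⁻.
After step 1 the species present is a secondary carbocation.

secondary carbocation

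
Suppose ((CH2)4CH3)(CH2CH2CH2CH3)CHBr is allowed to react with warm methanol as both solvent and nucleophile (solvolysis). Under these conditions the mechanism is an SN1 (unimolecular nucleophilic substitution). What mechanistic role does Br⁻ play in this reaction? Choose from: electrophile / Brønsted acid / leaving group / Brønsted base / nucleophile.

Step 1: The C–Br bond breaks with both electrons going to the bromide; Br⁻ leaves and a secondary carbocation remains.
Br⁻ departs with both electrons of the breaking σ-bond — that is the definition of a leaving group.

leaving group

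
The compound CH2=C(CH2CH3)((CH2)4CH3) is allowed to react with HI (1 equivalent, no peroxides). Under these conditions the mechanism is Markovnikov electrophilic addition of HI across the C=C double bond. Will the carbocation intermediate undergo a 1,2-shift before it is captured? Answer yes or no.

The first-formed carbocation is tertiary.
No single 1,2-shift to an adjacent carbon would produce a more-substituted cation than the one already present, so no rearrangement occurs.

no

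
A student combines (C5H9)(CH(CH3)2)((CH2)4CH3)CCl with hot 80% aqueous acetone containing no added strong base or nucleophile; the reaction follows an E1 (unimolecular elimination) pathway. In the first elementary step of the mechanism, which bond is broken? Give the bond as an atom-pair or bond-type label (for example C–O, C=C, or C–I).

C–Cl

Step 1: Unassisted departure of Cl⁻ (taking the C–Cl bonding pair) generates a tertiary carbocation.
The bond broken in this step is the C–Cl bond.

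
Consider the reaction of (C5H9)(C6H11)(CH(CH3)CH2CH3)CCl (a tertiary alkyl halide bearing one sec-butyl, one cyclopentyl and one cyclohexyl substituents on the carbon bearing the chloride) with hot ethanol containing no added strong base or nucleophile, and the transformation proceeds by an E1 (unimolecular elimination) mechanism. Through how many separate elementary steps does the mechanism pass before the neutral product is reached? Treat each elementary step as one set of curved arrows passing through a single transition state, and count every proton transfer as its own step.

2

Step 1: Rate-determining heterolysis of the C–Cl bond gives Cl⁻ and a tertiary carbocation.
(No 1,2-shift: no single shift to an adjacent carbon would give a more stable cation.)
Step 2: Loss of a β-proton to an ethanol molecule of the solvent: the C–H bonding pair collapses toward the cationic carbon to form the C=C π bond, yielding the alkene.
Total: 2 elementary steps.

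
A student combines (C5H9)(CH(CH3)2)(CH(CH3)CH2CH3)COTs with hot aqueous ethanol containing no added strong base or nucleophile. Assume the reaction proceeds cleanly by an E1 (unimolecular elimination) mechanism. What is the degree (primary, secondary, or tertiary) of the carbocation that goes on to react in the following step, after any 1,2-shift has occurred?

Step 1: The C–O bond breaks with both electrons going to the tosylate; TsO⁻ leaves and a tertiary carbocation remains.
No single 1,2-shift to an adjacent carbon would give a more-substituted cation, so no rearrangement occurs.

tertiary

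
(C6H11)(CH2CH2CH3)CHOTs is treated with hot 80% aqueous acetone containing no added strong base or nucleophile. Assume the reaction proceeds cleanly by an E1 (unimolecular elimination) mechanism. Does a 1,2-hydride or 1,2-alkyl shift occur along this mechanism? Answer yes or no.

yes

The first-formed carbocation is secondary.
The adjacent cyclohexyl carbon already bears 2 other carbon substituents and has a hydrogen to migrate; after a 1,2-hydride shift from that carbon the positive charge sits on a tertiary centre.
Tertiary is more stable than secondary, so the shift occurs.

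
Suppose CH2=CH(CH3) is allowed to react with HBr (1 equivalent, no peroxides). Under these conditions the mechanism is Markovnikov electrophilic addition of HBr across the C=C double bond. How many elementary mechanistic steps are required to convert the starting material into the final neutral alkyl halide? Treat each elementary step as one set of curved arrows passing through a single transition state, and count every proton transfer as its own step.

Step 1: The π electrons of the C=C bond attack a proton of HBr; Markovnikov addition places the new C–H on the less-substituted alkene carbon, so the positive charge ends up on the more-substituted carbon — a secondary carbocation. The H–Br bond breaks heterolytically, releasing Br⁻.
(No 1,2-shift: no single shift to an adjacent carbon would give a more stable cation.)
Step 2: The Br⁻ anion donates a lone pair to the carbocation, forming the new C–Br σ-bond and giving the neutral alkyl halide.
Total: 2 elementary steps.

2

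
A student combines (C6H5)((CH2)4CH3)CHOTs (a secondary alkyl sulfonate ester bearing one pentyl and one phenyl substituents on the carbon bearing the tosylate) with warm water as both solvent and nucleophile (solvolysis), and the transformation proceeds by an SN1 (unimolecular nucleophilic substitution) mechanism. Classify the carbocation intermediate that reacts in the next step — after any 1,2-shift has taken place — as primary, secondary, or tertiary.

secondary

Step 1: Ionisation: the C–O σ-bond cleaves heterolytically; both bonding electrons depart with TsO⁻, leaving a secondary carbocation at the α-carbon.
No single 1,2-shift to an adjacent carbon would give a more-substituted cation, so no rearrangement occurs.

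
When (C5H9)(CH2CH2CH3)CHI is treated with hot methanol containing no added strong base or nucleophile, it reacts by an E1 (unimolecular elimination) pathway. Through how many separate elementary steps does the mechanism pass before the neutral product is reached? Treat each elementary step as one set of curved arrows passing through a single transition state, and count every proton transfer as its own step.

3

Step 1: Unassisted departure of I⁻ (taking the C–I bonding pair) generates a secondary carbocation.
Step 2: A hydride (H with its bonding pair) migrates from the adjacent cyclopentyl carbon to the cationic centre — a 1,2-hydride shift — upgrading the secondary cation to a tertiary one.
Step 3: A weak base (a methanol molecule from the solvent) removes a proton from a carbon adjacent to the cationic centre; the electrons of that C–H bond become the new π(C=C) bond, giving the alkene.
Total: 3 elementary steps.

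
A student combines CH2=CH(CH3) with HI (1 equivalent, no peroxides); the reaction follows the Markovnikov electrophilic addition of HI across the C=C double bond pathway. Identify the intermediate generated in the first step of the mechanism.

Step 1: Electrophilic addition begins with the π(C=C) electrons forming a bond to the proton of HI. Following Markovnikov's rule, the resulting cation is secondary. The H–I bond breaks heterolytically, releasing I⁻.
After step 1 the species present is a secondary carbocation.

secondary carbocation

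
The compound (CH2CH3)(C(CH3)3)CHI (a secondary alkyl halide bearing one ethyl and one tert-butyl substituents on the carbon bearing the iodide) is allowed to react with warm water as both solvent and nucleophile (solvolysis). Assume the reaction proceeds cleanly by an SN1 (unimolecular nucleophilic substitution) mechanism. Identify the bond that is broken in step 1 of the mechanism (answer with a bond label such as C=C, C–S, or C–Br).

Step 1: Rate-determining heterolysis of the C–I bond gives I⁻ and a secondary carbocation.
The bond broken in this step is the C–I bond.

C–I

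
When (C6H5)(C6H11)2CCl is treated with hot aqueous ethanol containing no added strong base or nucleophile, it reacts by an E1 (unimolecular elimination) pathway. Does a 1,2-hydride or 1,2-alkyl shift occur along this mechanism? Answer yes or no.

The first-formed carbocation is tertiary.
No single 1,2-shift to an adjacent carbon would produce a more-substituted cation than the one already present, so no rearrangement occurs.

no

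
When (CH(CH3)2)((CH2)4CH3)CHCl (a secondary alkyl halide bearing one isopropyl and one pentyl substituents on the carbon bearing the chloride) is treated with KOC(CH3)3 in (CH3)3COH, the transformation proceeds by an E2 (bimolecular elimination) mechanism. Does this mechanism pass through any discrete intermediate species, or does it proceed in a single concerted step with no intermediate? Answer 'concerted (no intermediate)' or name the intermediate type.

The strong base (CH3)3CO⁻ removes a β-hydrogen; in the same concerted event the electrons of the breaking C–H bond form the new π(C=C) bond and the C–Cl σ-bond breaks, expelling Cl⁻. Anti-periplanar geometry; one transition state.
All bond changes occur in one transition state; no discrete intermediate is formed.

concerted (no intermediate)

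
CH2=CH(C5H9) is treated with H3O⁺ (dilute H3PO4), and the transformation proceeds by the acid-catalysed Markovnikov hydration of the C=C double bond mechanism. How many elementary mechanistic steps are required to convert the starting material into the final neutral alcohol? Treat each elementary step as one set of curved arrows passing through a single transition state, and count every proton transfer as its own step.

Step 1: The π electrons of the C=C bond attack a proton of H3O⁺; Markovnikov addition places the new C–H on the less-substituted alkene carbon, so the positive charge ends up on the more-substituted carbon — a secondary carbocation. H2O is released.
Step 2: A 1,2-hydride shift from the adjacent cyclopentyl carbon moves the positive charge from the secondary centre to an adjacent carbon, generating a more stable tertiary carbocation.
Step 3: A lone pair on the oxygen of H2O attacks the carbocation, forming a C–O bond and an oxonium ion (a protonated alcohol).
Step 4: Proton transfer from the O–H of the oxonium ion to H2O completes the catalytic cycle and yields the alcohol.
Total: 4 elementary steps.

4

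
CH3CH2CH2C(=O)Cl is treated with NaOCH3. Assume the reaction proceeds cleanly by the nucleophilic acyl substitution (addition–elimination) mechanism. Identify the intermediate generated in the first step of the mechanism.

Step 1: A lone pair on the O of CH3O⁻ attacks the electrophilic acyl carbon; the π(C=O) electrons move onto oxygen, giving a tetrahedral intermediate.
After step 1 the species present is a tetrahedral intermediate.

tetrahedral intermediate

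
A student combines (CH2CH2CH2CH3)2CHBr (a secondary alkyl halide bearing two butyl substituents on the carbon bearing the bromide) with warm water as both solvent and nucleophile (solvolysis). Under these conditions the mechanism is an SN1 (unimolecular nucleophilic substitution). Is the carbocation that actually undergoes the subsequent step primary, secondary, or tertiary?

Step 1: Rate-determining heterolysis of the C–Br bond gives Br⁻ and a secondary carbocation.
No single 1,2-shift to an adjacent carbon would give a more-substituted cation, so no rearrangement occurs.

secondary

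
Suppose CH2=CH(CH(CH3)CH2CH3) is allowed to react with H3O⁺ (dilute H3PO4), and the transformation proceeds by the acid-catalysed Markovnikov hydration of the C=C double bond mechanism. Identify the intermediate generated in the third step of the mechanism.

Step 1: Electrophilic addition begins with the π(C=C) electrons forming a bond to the proton of H3O⁺. Following Markovnikov's rule, the resulting cation is secondary. H2O is released.
Step 2: A 1,2-hydride shift from the adjacent sec-butyl carbon moves the positive charge from the secondary centre to an adjacent carbon, generating a more stable tertiary carbocation.
Step 3: A lone pair on the oxygen of H2O attacks the carbocation, forming a C–O bond and an oxonium ion (a protonated alcohol).
After step 3 the species present is an oxonium ion.

oxonium ion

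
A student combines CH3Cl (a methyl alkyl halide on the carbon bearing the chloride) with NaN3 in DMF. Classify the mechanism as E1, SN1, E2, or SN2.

SN2

Conditions: a methyl substrate with a strong nucleophile in the polar aprotic solvent DMF.
These conditions are the textbook signature of the SN2 pathway.
An unhindered substrate with a strong nucleophile in a polar aprotic solvent favours one-step backside displacement.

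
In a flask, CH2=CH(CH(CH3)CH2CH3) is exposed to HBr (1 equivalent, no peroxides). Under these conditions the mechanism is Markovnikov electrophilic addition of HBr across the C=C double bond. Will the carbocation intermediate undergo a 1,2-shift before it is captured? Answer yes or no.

The first-formed carbocation is secondary.
The adjacent sec-butyl carbon already bears 2 other carbon substituents and has a hydrogen to migrate; after a 1,2-hydride shift from that carbon the positive charge sits on a tertiary centre.
Tertiary is more stable than secondary, so the shift occurs.

yes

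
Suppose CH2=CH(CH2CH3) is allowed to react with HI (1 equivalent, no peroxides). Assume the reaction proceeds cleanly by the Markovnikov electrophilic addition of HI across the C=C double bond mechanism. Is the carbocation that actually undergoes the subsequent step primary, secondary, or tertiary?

Step 1: The π electrons of the C=C bond attack a proton of HI; Markovnikov addition places the new C–H on the less-substituted alkene carbon, so the positive charge ends up on the more-substituted carbon — a secondary carbocation. The H–I bond breaks heterolytically, releasing I⁻.
No single 1,2-shift to an adjacent carbon would give a more-substituted cation, so no rearrangement occurs.

secondary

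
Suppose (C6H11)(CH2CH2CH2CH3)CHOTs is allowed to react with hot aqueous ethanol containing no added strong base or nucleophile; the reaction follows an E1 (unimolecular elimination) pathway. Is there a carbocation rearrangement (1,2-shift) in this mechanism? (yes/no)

The first-formed carbocation is secondary.
The adjacent cyclohexyl carbon already bears 2 other carbon substituents and has a hydrogen to migrate; after a 1,2-hydride shift from that carbon the positive charge sits on a tertiary centre.
Tertiary is more stable than secondary, so the shift occurs.

yes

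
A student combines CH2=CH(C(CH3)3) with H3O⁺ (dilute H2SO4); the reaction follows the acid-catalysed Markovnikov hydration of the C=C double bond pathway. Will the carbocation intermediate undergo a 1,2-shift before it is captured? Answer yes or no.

yes

The first-formed carbocation is secondary.
The adjacent tert-butyl carbon has no hydrogen but bears methyl groups; migration of one methyl with its bonding pair (a 1,2-methyl shift) places the charge on a tertiary centre.
Tertiary is more stable than secondary, so the shift occurs.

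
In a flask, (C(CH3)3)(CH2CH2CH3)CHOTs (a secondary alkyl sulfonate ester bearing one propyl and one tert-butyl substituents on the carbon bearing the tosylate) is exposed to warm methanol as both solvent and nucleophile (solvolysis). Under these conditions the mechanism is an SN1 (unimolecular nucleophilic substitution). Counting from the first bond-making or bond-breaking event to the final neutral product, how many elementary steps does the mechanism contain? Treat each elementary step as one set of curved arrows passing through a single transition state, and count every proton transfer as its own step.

Step 1: Rate-determining heterolysis of the C–O bond gives TsO⁻ and a secondary carbocation.
Step 2: Carbocation rearrangement: a 1,2-methyl shift from the adjacent tert-butyl carbon converts the initially-formed secondary cation into the more stable tertiary cation.
Step 3: CH3OH donates an oxygen lone pair into the empty p orbital of the cation, giving a protonated ether (an oxonium ion).
Step 4: Proton transfer from the O–H of the oxonium ion to a solvent molecule delivers the neutral ether.
Total: 4 elementary steps.

4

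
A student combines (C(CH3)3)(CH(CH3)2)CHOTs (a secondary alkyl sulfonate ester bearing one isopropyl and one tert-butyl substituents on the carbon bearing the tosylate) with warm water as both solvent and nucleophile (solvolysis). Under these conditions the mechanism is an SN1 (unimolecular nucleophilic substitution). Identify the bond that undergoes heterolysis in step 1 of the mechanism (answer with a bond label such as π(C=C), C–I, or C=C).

Step 1: Unassisted departure of TsO⁻ (taking the C–O bonding pair) generates a secondary carbocation.
The bond broken in this step is the C–O bond.

C–O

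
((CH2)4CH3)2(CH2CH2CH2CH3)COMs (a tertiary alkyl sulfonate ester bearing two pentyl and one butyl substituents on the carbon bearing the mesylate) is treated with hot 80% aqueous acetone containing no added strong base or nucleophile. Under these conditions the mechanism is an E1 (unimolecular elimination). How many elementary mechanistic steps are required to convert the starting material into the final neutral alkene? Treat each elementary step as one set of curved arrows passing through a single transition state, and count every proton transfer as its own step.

2

Step 1: Rate-determining heterolysis of the C–O bond gives MsO⁻ and a tertiary carbocation.
(No 1,2-shift: no single shift to an adjacent carbon would give a more stable cation.)
Step 2: Loss of a β-proton to a water molecule of the solvent: the C–H bonding pair collapses toward the cationic carbon to form the C=C π bond, yielding the alkene.
Total: 2 elementary steps.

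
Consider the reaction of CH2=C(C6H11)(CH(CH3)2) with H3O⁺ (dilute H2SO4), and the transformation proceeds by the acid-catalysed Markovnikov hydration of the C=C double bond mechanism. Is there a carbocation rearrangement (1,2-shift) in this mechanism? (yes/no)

The first-formed carbocation is tertiary.
No single 1,2-shift to an adjacent carbon would produce a more-substituted cation than the one already present, so no rearrangement occurs.

no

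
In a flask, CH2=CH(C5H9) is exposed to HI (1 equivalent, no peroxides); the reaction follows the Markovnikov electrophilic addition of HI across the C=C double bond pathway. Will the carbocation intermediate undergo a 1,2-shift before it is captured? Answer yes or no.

The first-formed carbocation is secondary.
The adjacent cyclopentyl carbon already bears 2 other carbon substituents and has a hydrogen to migrate; after a 1,2-hydride shift from that carbon the positive charge sits on a tertiary centre.
Tertiary is more stable than secondary, so the shift occurs.

yes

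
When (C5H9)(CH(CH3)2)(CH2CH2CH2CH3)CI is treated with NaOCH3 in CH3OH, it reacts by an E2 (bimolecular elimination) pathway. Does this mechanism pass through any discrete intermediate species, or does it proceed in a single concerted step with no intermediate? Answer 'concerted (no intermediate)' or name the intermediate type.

concerted (no intermediate)

In one step, CH3O⁻ pulls off a β-proton, the C–I bond cleaves, and a C=C double bond forms between the α- and β-carbons (E2, anti elimination).
All bond changes occur in one transition state; no discrete intermediate is formed.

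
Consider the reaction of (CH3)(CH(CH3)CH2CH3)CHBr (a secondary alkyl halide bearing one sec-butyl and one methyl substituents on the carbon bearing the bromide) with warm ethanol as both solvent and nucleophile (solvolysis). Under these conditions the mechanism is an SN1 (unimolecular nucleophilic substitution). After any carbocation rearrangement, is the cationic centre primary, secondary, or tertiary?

Step 1: The C–Br bond breaks with both electrons going to the bromide; Br⁻ leaves and a secondary carbocation remains.
Step 2: A 1,2-hydride shift from the adjacent sec-butyl carbon moves the positive charge from the secondary centre to an adjacent carbon, generating a more stable tertiary carbocation.
The cation rearranges from secondary to tertiary via a 1,2-hydride shift from the adjacent sec-butyl carbon; the tertiary cation is what reacts next.

tertiary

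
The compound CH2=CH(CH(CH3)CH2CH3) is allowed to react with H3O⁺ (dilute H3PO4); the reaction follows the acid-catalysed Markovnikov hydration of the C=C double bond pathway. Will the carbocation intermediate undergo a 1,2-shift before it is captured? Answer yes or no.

yes

The first-formed carbocation is secondary.
The adjacent sec-butyl carbon already bears 2 other carbon substituents and has a hydrogen to migrate; after a 1,2-hydride shift from that carbon the positive charge sits on a tertiary centre.
Tertiary is more stable than secondary, so the shift occurs.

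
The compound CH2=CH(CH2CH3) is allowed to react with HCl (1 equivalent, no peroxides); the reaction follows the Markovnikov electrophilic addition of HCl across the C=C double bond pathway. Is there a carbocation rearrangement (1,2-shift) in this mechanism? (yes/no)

The first-formed carbocation is secondary.
No single 1,2-shift to an adjacent carbon would produce a more-substituted cation than the one already present, so no rearrangement occurs.

no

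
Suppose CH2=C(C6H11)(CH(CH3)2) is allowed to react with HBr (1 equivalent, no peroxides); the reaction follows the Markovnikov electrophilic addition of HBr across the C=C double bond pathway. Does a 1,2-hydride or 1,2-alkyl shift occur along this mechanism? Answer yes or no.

The first-formed carbocation is tertiary.
No single 1,2-shift to an adjacent carbon would produce a more-substituted cation than the one already present, so no rearrangement occurs.

no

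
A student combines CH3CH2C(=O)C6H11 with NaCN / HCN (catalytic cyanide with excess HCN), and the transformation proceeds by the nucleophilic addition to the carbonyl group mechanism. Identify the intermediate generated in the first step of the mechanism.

tetrahedral alkoxide intermediate

Step 1: CN⁻ attacks the sp² carbonyl carbon; the C=O π bond breaks and the electrons end up as a lone pair on the alkoxide oxygen of the tetrahedral intermediate.
After step 1 the species present is a tetrahedral alkoxide intermediate.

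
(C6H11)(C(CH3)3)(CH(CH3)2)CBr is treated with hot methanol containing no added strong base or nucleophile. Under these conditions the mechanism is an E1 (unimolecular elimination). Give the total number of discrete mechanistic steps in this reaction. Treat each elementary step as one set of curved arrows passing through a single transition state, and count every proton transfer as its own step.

2

Step 1: Unassisted departure of Br⁻ (taking the C–Br bonding pair) generates a tertiary carbocation.
(No 1,2-shift: no single shift to an adjacent carbon would give a more stable cation.)
Step 2: A weak base (a methanol molecule from the solvent) removes a proton from a carbon adjacent to the cationic centre; the electrons of that C–H bond become the new π(C=C) bond, giving the alkene.
Total: 2 elementary steps.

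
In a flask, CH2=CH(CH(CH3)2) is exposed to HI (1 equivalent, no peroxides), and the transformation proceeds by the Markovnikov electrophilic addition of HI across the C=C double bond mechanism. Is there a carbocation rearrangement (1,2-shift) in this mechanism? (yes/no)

The first-formed carbocation is secondary.
The adjacent isopropyl carbon already bears 2 other carbon substituents and has a hydrogen to migrate; after a 1,2-hydride shift from that carbon the positive charge sits on a tertiary centre.
Tertiary is more stable than secondary, so the shift occurs.

yes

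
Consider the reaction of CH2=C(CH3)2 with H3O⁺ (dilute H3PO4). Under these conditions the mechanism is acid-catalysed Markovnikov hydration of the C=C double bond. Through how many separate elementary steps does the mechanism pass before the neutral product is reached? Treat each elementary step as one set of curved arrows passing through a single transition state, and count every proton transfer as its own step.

3

Step 1: Electrophilic addition begins with the π(C=C) electrons forming a bond to the proton of H3O⁺. Following Markovnikov's rule, the resulting cation is tertiary. H2O is released.
(No 1,2-shift: no single shift to an adjacent carbon would give a more stable cation.)
Step 2: Nucleophilic capture of the cation by H2O produces the protonated alcohol (an oxonium ion).
Step 3: H2O removes a proton from the oxonium oxygen, regenerating H3O⁺ and giving the neutral alcohol.
Total: 3 elementary steps.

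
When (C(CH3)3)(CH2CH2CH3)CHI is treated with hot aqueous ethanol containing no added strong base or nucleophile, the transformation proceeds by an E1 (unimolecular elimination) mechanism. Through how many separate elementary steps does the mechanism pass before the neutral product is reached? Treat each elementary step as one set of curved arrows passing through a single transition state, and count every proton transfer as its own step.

Step 1: Unassisted departure of I⁻ (taking the C–I bonding pair) generates a secondary carbocation.
Step 2: A 1,2-methyl shift from the adjacent tert-butyl carbon moves the positive charge from the secondary centre to an adjacent carbon, generating a more stable tertiary carbocation.
Step 3: A water (or ethanol) molecule (solvent) deprotonates a β-carbon; as the C–H bond breaks, those electrons form the new alkene π bond.
Total: 3 elementary steps.

3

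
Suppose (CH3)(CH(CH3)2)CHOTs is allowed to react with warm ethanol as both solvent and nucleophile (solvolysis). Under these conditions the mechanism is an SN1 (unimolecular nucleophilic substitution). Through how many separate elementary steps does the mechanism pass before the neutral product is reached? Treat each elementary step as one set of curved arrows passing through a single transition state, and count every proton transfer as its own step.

4

Step 1: Rate-determining heterolysis of the C–O bond gives TsO⁻ and a secondary carbocation.
Step 2: Carbocation rearrangement: a 1,2-hydride shift from the adjacent isopropyl carbon converts the initially-formed secondary cation into the more stable tertiary cation.
Step 3: CH3CH2OH donates an oxygen lone pair into the empty p orbital of the cation, giving a protonated ether (an oxonium ion).
Step 4: Proton transfer from the O–H of the oxonium ion to a solvent molecule delivers the neutral ether.
Total: 4 elementary steps.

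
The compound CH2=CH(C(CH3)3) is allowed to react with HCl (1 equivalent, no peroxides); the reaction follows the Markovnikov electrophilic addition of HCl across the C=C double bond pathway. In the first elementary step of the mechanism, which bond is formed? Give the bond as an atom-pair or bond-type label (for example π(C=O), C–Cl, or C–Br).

C–H

Step 1: Protonation of the alkene by HCl: the π bond acts as the nucleophile and picks up H⁺, giving the more stable (Markovnikov) secondary carbocation. The H–Cl bond breaks heterolytically, releasing Cl⁻.
The bond formed in this step is the C–H bond.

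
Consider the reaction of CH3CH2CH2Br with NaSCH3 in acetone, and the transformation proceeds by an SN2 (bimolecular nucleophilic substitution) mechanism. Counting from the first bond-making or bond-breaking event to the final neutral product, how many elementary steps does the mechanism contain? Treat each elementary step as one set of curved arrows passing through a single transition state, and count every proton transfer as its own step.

Step 1: CH3S⁻ attacks the back face of the α-carbon while Br⁻ departs with the C–Br bonding pair — a single concerted displacement through a pentacoordinate transition state.
Total: 1 elementary step.

1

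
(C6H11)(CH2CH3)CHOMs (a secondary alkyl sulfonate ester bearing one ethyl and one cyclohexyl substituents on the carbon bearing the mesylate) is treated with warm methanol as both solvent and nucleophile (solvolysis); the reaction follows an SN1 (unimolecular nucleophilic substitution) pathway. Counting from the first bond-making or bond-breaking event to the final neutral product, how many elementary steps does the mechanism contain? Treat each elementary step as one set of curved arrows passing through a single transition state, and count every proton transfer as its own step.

4

Step 1: Unassisted departure of MsO⁻ (taking the C–O bonding pair) generates a secondary carbocation.
Step 2: Carbocation rearrangement: a 1,2-hydride shift from the adjacent cyclohexyl carbon converts the initially-formed secondary cation into the more stable tertiary cation.
Step 3: A lone pair on the oxygen of CH3OH attacks the carbocation, forming a new C–O σ-bond and an oxonium ion.
Step 4: Proton transfer from the O–H of the oxonium ion to a solvent molecule delivers the neutral ether.
Total: 4 elementary steps.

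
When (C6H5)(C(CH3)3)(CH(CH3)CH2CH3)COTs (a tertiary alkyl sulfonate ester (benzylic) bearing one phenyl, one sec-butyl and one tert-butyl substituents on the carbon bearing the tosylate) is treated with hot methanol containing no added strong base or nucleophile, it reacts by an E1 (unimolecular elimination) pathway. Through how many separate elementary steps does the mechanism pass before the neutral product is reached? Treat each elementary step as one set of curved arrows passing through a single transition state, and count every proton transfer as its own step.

2

Step 1: Rate-determining heterolysis of the C–O bond gives TsO⁻ and a tertiary carbocation.
(No 1,2-shift: no single shift to an adjacent carbon would give a more stable cation.)
Step 2: A weak base (a methanol molecule from the solvent) removes a proton from a carbon adjacent to the cationic centre; the electrons of that C–H bond become the new π(C=C) bond, giving the alkene.
Total: 2 elementary steps.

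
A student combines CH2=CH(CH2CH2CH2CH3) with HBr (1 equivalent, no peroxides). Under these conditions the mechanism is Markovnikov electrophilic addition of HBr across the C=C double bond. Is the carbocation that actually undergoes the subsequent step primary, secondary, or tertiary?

Step 1: The π electrons of the C=C bond attack a proton of HBr; Markovnikov addition places the new C–H on the less-substituted alkene carbon, so the positive charge ends up on the more-substituted carbon — a secondary carbocation. The H–Br bond breaks heterolytically, releasing Br⁻.
No single 1,2-shift to an adjacent carbon would give a more-substituted cation, so no rearrangement occurs.

secondary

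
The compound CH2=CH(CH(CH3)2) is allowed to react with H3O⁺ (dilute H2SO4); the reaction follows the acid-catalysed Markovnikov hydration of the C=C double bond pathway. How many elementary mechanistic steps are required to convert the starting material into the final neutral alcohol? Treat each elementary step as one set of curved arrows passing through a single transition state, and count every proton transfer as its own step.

Step 1: Electrophilic addition begins with the π(C=C) electrons forming a bond to the proton of H3O⁺. Following Markovnikov's rule, the resulting cation is secondary. H2O is released.
Step 2: A 1,2-hydride shift from the adjacent isopropyl carbon moves the positive charge from the secondary centre to an adjacent carbon, generating a more stable tertiary carbocation.
Step 3: Nucleophilic capture of the cation by H2O produces the protonated alcohol (an oxonium ion).
Step 4: Deprotonation of the oxonium ion by a water molecule delivers the neutral alcohol and regenerates the acid catalyst.
Total: 4 elementary steps.

4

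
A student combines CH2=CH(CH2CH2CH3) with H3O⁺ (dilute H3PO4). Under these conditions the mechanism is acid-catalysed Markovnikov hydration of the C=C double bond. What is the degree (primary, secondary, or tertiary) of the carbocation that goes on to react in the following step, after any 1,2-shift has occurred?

Step 1: Protonation of the alkene by H3O⁺: the π bond acts as the nucleophile and picks up H⁺, giving the more stable (Markovnikov) secondary carbocation. H2O is released.
No single 1,2-shift to an adjacent carbon would give a more-substituted cation, so no rearrangement occurs.

secondary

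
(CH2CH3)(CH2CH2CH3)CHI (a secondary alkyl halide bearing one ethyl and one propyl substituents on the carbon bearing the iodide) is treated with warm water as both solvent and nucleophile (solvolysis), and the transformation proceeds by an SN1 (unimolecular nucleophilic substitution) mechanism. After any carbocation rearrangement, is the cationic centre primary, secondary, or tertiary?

Step 1: Unassisted departure of I⁻ (taking the C–I bonding pair) generates a secondary carbocation.
No single 1,2-shift to an adjacent carbon would give a more-substituted cation, so no rearrangement occurs.

secondary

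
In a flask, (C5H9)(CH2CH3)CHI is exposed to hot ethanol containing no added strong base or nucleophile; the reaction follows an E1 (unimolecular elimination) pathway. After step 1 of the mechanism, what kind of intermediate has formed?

Step 1: Rate-determining heterolysis of the C–I bond gives I⁻ and a secondary carbocation.
After step 1 the species present is a secondary carbocation.

secondary carbocation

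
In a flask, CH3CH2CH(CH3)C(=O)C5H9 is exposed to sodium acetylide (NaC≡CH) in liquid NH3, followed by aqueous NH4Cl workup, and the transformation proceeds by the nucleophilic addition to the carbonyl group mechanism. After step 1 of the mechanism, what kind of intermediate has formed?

tetrahedral alkoxide intermediate

Step 1: Nucleophilic addition: HC≡C⁻ adds to the carbonyl carbon, pushing the π(C=O) electron pair onto oxygen and giving a tetrahedral alkoxide.
After step 1 the species present is a tetrahedral alkoxide intermediate.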